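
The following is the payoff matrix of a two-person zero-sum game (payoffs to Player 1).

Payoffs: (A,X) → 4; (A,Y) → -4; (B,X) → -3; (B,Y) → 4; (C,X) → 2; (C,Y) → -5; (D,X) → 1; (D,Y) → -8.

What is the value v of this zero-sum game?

Row minima: A → -4, B → -3, C → -5, D → -8; maximin = -3.
Column maxima: X → 4, Y → 4; minimax = 4.
-3 ≠ 4, so there is no saddle point; optimal play is mixed.
C is strictly dominated by A, so Player 1 never plays it.
D is strictly dominated by A, so Player 1 never plays it.
On the remaining 2×2 (A, B vs X, Y):
Let Player 1 play A with probability p. Expected payoff against X: 4p + (-3)(1−p) = 7p − 3; against Y: (-4)p + 4(1−p) = −8p + 4.
Setting these equal: 7p − 3 = −8p + 4 ⇒ 15p = 7 ⇒ p = 7/15, and the value is (7)·(7/15) − 3 = 4/15.
For Player 2: with q = P(X), equating A's and B's payoffs gives 8q − 4 = −7q + 4 ⇒ q = 8/15.

4/15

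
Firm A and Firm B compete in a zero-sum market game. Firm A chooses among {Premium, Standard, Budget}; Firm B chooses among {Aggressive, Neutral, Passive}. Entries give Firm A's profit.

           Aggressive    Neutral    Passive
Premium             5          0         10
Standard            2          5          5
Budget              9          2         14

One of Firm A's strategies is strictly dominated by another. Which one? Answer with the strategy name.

Budget gives a strictly higher payoff than Premium against every column: 9 > 5, 2 > 0, 14 > 10.
So Premium is strictly dominated and Firm A never plays it.

Premium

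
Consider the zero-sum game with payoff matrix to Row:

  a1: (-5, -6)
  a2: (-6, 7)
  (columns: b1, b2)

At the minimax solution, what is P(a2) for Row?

1/14

Row minima: a1 → -6, a2 → -6; maximin = -6.
Column maxima: b1 → -5, b2 → 7; minimax = -5.
-6 ≠ -5, so there is no saddle point; optimal play is mixed.
Let Row play a1 with probability p. Expected payoff against b1: (-5)p + (-6)(1−p) = p − 6; against b2: (-6)p + 7(1−p) = −13p + 7.
Setting these equal: p − 6 = −13p + 7 ⇒ 14p = 13 ⇒ p = 13/14, and the value is (1)·(13/14) − 6 = -71/14.
For Column: with q = P(b1), equating a1's and a2's payoffs gives q − 6 = −13q + 7 ⇒ q = 13/14.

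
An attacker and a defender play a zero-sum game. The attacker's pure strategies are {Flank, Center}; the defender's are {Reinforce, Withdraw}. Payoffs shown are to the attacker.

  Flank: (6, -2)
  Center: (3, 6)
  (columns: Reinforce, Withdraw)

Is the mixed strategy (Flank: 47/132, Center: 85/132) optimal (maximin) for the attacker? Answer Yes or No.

No

Against Reinforce this mix gives (47/132)·6 + (85/132)·3 = 179/44.
Against Withdraw this mix gives (47/132)·(-2) + (85/132)·6 = 104/33.
The defender will play Withdraw, holding the attacker to 104/33. Shifting weight toward the row that does better against Withdraw would raise this floor (the equalizing mix achieves 42/11 against both Withdraw and Reinforce), so the proposed strategy is not optimal.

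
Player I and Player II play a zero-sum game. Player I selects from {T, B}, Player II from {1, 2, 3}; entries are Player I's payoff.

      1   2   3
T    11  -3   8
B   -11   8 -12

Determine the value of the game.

28/31

Row minima: T → -3, B → -12; maximin = -3.
Column maxima: 1 → 11, 2 → 8, 3 → 8; minimax = 8.
-3 ≠ 8, so there is no saddle point; optimal play is mixed.
1 is strictly dominated by 3 (it gives Player I strictly more in every row), so Player II never plays it.
On the remaining 2×2 (T, B vs 2, 3):
Let Player I play T with probability p. Expected payoff against 2: (-3)p + 8(1−p) = −11p + 8; against 3: 8p + (-12)(1−p) = 20p − 12.
Setting these equal: −11p + 8 = 20p − 12 ⇒ −31p = -20 ⇒ p = 20/31, and the value is (-11)·(20/31) + 8 = 28/31.
For Player II: with q = P(2), equating T's and B's payoffs gives −11q + 8 = 20q − 12 ⇒ q = 20/31.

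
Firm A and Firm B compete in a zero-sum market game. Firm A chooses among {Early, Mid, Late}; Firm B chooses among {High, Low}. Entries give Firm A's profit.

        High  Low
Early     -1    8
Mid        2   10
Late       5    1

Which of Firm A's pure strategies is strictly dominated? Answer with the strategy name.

Mid gives a strictly higher payoff than Early against every column: 2 > -1, 10 > 8.
So Early is strictly dominated and Firm A never plays it.

Early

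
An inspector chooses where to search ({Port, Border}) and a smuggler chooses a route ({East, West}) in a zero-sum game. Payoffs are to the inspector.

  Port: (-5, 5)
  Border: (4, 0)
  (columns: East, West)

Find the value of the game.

10/7

Row minima: Port → -5, Border → 0; maximin = 0.
Column maxima: East → 4, West → 5; minimax = 4.
0 ≠ 4, so there is no saddle point; optimal play is mixed.
Let the inspector play Port with probability p. Expected payoff against East: (-5)p + 4(1−p) = −9p + 4; against West: 5p + 0(1−p) = 5p.
Setting these equal: −9p + 4 = 5p ⇒ −14p = -4 ⇒ p = 2/7, and the value is (-9)·(2/7) + 4 = 10/7.
For the smuggler: with q = P(East), equating Port's and Border's payoffs gives −10q + 5 = 4q ⇒ q = 5/14.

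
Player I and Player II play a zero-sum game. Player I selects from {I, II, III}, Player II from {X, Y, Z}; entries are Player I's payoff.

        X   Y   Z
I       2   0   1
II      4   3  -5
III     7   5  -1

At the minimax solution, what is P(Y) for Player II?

Row minima: I → 0, II → -5, III → -1; maximin = 0.
Column maxima: X → 7, Y → 5, Z → 1; minimax = 1.
0 ≠ 1, so there is no saddle point; optimal play is mixed.
II is strictly dominated by III, so Player I never plays it.
X is strictly dominated by Y (it gives Player I strictly more in every row), so Player II never plays it.
On the remaining 2×2 (I, III vs Y, Z):
Let Player I play I with probability p. Expected payoff against Y: 0p + 5(1−p) = −5p + 5; against Z: 1p + (-1)(1−p) = 2p − 1.
Setting these equal: −5p + 5 = 2p − 1 ⇒ −7p = -6 ⇒ p = 6/7, and the value is (-5)·(6/7) + 5 = 5/7.
For Player II: with q = P(Y), equating I's and III's payoffs gives −q + 1 = 6q − 1 ⇒ q = 2/7.

2/7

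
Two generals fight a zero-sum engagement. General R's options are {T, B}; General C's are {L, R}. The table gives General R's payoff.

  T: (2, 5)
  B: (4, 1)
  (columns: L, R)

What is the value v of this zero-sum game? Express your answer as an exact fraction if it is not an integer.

Row minima: T → 2, B → 1; maximin = 2.
Column maxima: L → 4, R → 5; minimax = 4.
2 ≠ 4, so there is no saddle point; optimal play is mixed.
Let General R play T with probability p. Expected payoff against L: 2p + 4(1−p) = −2p + 4; against R: 5p + 1(1−p) = 4p + 1.
Setting these equal: −2p + 4 = 4p + 1 ⇒ −6p = -3 ⇒ p = 1/2, and the value is (-2)·(1/2) + 4 = 3.
For General C: with q = P(L), equating T's and B's payoffs gives −3q + 5 = 3q + 1 ⇒ q = 2/3.

3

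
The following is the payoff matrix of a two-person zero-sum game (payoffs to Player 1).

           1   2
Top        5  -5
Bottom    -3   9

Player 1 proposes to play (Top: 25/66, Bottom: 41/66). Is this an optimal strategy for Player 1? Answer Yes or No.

No

Against 1 this mix gives (25/66)·5 + (41/66)·(-3) = 1/33.
Against 2 this mix gives (25/66)·(-5) + (41/66)·9 = 122/33.
Player 2 will play 1, holding Player 1 to 1/33. Shifting weight toward the row that does better against 1 would raise this floor (the equalizing mix achieves 15/11 against both 1 and 2), so the proposed strategy is not optimal.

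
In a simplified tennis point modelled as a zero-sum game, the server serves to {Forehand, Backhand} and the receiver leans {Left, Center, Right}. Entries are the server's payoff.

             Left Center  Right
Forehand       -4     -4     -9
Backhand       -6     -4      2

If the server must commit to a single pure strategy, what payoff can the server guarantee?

Row minima: Forehand → -9, Backhand → -6.
The best of these is -6.

-6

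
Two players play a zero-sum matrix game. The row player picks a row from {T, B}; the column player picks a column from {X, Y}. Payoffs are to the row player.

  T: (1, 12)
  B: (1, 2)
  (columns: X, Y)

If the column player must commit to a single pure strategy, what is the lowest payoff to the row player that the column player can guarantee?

1

Column maxima: X → 1, Y → 12.
The smallest of these is 1.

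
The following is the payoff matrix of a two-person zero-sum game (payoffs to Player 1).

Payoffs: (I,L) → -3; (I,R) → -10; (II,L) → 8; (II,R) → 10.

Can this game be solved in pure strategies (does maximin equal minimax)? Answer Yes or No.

Yes

Row minima: I → -10, II → 8; maximin = 8.
Column maxima: L → 8, R → 10; minimax = 8.
maximin = minimax = 8, so a saddle point exists.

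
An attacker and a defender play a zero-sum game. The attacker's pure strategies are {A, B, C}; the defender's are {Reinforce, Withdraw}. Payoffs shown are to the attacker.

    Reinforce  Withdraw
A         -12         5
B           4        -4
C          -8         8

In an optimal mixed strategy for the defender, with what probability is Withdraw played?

1/2

Row minima: A → -12, B → -4, C → -8; maximin = -4.
Column maxima: Reinforce → 4, Withdraw → 8; minimax = 4.
-4 ≠ 4, so there is no saddle point; optimal play is mixed.
A is strictly dominated by C, so the attacker never plays it.
On the remaining 2×2 (B, C vs Reinforce, Withdraw):
Let the attacker play B with probability p. Expected payoff against Reinforce: 4p + (-8)(1−p) = 12p − 8; against Withdraw: (-4)p + 8(1−p) = −12p + 8.
Setting these equal: 12p − 8 = −12p + 8 ⇒ 24p = 16 ⇒ p = 2/3, and the value is (12)·(2/3) − 8 = 0.
For the defender: with q = P(Reinforce), equating B's and C's payoffs gives 8q − 4 = −16q + 8 ⇒ q = 1/2.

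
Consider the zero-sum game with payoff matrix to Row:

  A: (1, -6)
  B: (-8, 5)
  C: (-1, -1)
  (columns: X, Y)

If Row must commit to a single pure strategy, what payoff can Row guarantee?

Row minima: A → -6, B → -8, C → -1.
The best of these is -1.

-1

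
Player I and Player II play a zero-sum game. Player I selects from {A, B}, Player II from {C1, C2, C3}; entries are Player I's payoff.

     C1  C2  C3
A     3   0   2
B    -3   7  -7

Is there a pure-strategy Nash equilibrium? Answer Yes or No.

Row minima: A → 0, B → -7; maximin = 0.
Column maxima: C1 → 3, C2 → 7, C3 → 2; minimax = 2.
0 ≠ 2, so no pure-strategy equilibrium exists.

No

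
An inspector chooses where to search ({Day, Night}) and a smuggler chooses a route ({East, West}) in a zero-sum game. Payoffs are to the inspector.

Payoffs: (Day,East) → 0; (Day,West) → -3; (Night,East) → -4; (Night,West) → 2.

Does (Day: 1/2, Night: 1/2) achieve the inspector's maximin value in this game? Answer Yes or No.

No

Against East this mix gives (1/2)·0 + (1/2)·(-4) = -2.
Against West this mix gives (1/2)·(-3) + (1/2)·2 = -1/2.
The smuggler will play East, holding the inspector to -2. Shifting weight toward the row that does better against East would raise this floor (the equalizing mix achieves -4/3 against both East and West), so the proposed strategy is not optimal.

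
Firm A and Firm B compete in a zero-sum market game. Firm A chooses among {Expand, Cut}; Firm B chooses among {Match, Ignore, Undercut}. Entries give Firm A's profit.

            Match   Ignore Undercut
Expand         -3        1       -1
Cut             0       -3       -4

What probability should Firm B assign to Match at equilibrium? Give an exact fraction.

1/2

Row minima: Expand → -3, Cut → -4; maximin = -3.
Column maxima: Match → 0, Ignore → 1, Undercut → -1; minimax = -1.
-3 ≠ -1, so there is no saddle point; optimal play is mixed.
Ignore is strictly dominated by Undercut (it gives Firm A strictly more in every row), so Firm B never plays it.
On the remaining 2×2 (Expand, Cut vs Match, Undercut):
Let Firm A play Expand with probability p. Expected payoff against Match: (-3)p + 0(1−p) = −3p; against Undercut: (-1)p + (-4)(1−p) = 3p − 4.
Setting these equal: −3p = 3p − 4 ⇒ −6p = -4 ⇒ p = 2/3, and the value is (-3)·(2/3) = -2.
For Firm B: with q = P(Match), equating Expand's and Cut's payoffs gives −2q − 1 = 4q − 4 ⇒ q = 1/2.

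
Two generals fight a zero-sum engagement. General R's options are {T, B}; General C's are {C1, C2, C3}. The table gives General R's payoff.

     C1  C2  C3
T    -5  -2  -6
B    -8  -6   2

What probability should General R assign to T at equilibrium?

10/11

Row minima: T → -6, B → -8; maximin = -6.
Column maxima: C1 → -5, C2 → -2, C3 → 2; minimax = -5.
-6 ≠ -5, so there is no saddle point; optimal play is mixed.
C2 is strictly dominated by C1 (it gives General R strictly more in every row), so General C never plays it.
On the remaining 2×2 (T, B vs C1, C3):
Let General R play T with probability p. Expected payoff against C1: (-5)p + (-8)(1−p) = 3p − 8; against C3: (-6)p + 2(1−p) = −8p + 2.
Setting these equal: 3p − 8 = −8p + 2 ⇒ 11p = 10 ⇒ p = 10/11, and the value is (3)·(10/11) − 8 = -58/11.
For General C: with q = P(C1), equating T's and B's payoffs gives q − 6 = −10q + 2 ⇒ q = 8/11.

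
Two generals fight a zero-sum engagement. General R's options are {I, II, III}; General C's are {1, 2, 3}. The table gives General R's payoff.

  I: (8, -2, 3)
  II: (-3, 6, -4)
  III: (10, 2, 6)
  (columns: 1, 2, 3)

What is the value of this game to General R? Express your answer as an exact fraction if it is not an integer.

22/7

Row minima: I → -2, II → -4, III → 2; maximin = 2.
Column maxima: 1 → 10, 2 → 6, 3 → 6; minimax = 6.
2 ≠ 6, so there is no saddle point; optimal play is mixed.
I is strictly dominated by III, so General R never plays it.
1 is strictly dominated by 3 (it gives General R strictly more in every row), so General C never plays it.
On the remaining 2×2 (II, III vs 2, 3):
Let General R play II with probability p. Expected payoff against 2: 6p + 2(1−p) = 4p + 2; against 3: (-4)p + 6(1−p) = −10p + 6.
Setting these equal: 4p + 2 = −10p + 6 ⇒ 14p = 4 ⇒ p = 2/7, and the value is (4)·(2/7) + 2 = 22/7.
For General C: with q = P(2), equating II's and III's payoffs gives 10q − 4 = −4q + 6 ⇒ q = 5/7.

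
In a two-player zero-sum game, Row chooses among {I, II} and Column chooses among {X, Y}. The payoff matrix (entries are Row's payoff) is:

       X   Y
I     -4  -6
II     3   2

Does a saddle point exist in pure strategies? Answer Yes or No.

Yes

Row minima: I → -6, II → 2; maximin = 2.
Column maxima: X → 3, Y → 2; minimax = 2.
maximin = minimax = 2, so a saddle point exists.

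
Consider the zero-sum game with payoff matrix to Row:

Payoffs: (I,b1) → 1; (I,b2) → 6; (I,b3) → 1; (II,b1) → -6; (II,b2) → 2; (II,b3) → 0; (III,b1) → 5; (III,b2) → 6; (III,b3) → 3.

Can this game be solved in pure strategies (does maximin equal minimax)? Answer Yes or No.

Yes

Row minima: I → 1, II → -6, III → 3; maximin = 3.
Column maxima: b1 → 5, b2 → 6, b3 → 3; minimax = 3.
maximin = minimax = 3, so a saddle point exists.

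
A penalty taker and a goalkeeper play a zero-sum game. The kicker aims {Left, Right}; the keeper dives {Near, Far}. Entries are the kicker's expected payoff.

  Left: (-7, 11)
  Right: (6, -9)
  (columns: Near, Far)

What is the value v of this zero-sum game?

1/11

Row minima: Left → -7, Right → -9; maximin = -7.
Column maxima: Near → 6, Far → 11; minimax = 6.
-7 ≠ 6, so there is no saddle point; optimal play is mixed.
Let the kicker play Left with probability p. Expected payoff against Near: (-7)p + 6(1−p) = −13p + 6; against Far: 11p + (-9)(1−p) = 20p − 9.
Setting these equal: −13p + 6 = 20p − 9 ⇒ −33p = -15 ⇒ p = 5/11, and the value is (-13)·(5/11) + 6 = 1/11.
For the keeper: with q = P(Near), equating Left's and Right's payoffs gives −18q + 11 = 15q − 9 ⇒ q = 20/33.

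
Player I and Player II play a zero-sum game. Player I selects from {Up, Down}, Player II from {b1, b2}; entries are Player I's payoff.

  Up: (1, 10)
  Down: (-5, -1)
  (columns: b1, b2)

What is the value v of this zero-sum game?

Row minima: Up → 1, Down → -5; maximin = 1.
Column maxima: b1 → 1, b2 → 10; minimax = 1.
Since maximin = minimax = 1, there is a saddle point and the value is 1.

1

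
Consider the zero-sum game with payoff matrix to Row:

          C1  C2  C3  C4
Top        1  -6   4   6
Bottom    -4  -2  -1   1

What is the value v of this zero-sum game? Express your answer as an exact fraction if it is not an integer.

Row minima: Top → -6, Bottom → -4; maximin = -4.
Column maxima: C1 → 1, C2 → -2, C3 → 4, C4 → 6; minimax = -2.
-4 ≠ -2, so there is no saddle point; optimal play is mixed.
C3 is strictly dominated by C1 (it gives Row strictly more in every row), so Column never plays it.
C4 is strictly dominated by C1 (it gives Row strictly more in every row), so Column never plays it.
On the remaining 2×2 (Top, Bottom vs C1, C2):
Let Row play Top with probability p. Expected payoff against C1: 1p + (-4)(1−p) = 5p − 4; against C2: (-6)p + (-2)(1−p) = −4p − 2.
Setting these equal: 5p − 4 = −4p − 2 ⇒ 9p = 2 ⇒ p = 2/9, and the value is (5)·(2/9) − 4 = -26/9.
For Column: with q = P(C1), equating Top's and Bottom's payoffs gives 7q − 6 = −2q − 2 ⇒ q = 4/9.

-26/9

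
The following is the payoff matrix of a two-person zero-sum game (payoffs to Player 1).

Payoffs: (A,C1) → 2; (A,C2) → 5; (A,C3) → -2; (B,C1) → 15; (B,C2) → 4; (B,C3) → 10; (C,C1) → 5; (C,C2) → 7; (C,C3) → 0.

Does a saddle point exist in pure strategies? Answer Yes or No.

Row minima: A → -2, B → 4, C → 0; maximin = 4.
Column maxima: C1 → 15, C2 → 7, C3 → 10; minimax = 7.
4 ≠ 7, so no pure-strategy equilibrium exists.

No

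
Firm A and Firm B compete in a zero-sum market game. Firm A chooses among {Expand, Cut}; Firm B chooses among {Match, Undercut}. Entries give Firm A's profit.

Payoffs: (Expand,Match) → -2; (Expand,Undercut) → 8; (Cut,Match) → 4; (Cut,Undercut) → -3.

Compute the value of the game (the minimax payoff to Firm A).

Row minima: Expand → -2, Cut → -3; maximin = -2.
Column maxima: Match → 4, Undercut → 8; minimax = 4.
-2 ≠ 4, so there is no saddle point; optimal play is mixed.
Let Firm A play Expand with probability p. Expected payoff against Match: (-2)p + 4(1−p) = −6p + 4; against Undercut: 8p + (-3)(1−p) = 11p − 3.
Setting these equal: −6p + 4 = 11p − 3 ⇒ −17p = -7 ⇒ p = 7/17, and the value is (-6)·(7/17) + 4 = 26/17.
For Firm B: with q = P(Match), equating Expand's and Cut's payoffs gives −10q + 8 = 7q − 3 ⇒ q = 11/17.

26/17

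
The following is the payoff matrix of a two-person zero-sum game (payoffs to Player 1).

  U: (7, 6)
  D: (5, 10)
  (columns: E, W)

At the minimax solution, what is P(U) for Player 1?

Row minima: U → 6, D → 5; maximin = 6.
Column maxima: E → 7, W → 10; minimax = 7.
6 ≠ 7, so there is no saddle point; optimal play is mixed.
Let Player 1 play U with probability p. Expected payoff against E: 7p + 5(1−p) = 2p + 5; against W: 6p + 10(1−p) = −4p + 10.
Setting these equal: 2p + 5 = −4p + 10 ⇒ 6p = 5 ⇒ p = 5/6, and the value is (2)·(5/6) + 5 = 20/3.
For Player 2: with q = P(E), equating U's and D's payoffs gives q + 6 = −5q + 10 ⇒ q = 2/3.

5/6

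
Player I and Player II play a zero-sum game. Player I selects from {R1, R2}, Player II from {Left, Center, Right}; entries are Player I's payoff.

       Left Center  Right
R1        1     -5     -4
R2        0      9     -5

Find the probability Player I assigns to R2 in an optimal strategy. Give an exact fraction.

Row minima: R1 → -5, R2 → -5; maximin = -5.
Column maxima: Left → 1, Center → 9, Right → -4; minimax = -4.
-5 ≠ -4, so there is no saddle point; optimal play is mixed.
Left is strictly dominated by Right (it gives Player I strictly more in every row), so Player II never plays it.
On the remaining 2×2 (R1, R2 vs Center, Right):
Let Player I play R1 with probability p. Expected payoff against Center: (-5)p + 9(1−p) = −14p + 9; against Right: (-4)p + (-5)(1−p) = p − 5.
Setting these equal: −14p + 9 = p − 5 ⇒ −15p = -14 ⇒ p = 14/15, and the value is (-14)·(14/15) + 9 = -61/15.
For Player II: with q = P(Center), equating R1's and R2's payoffs gives −q − 4 = 14q − 5 ⇒ q = 1/15.

1/15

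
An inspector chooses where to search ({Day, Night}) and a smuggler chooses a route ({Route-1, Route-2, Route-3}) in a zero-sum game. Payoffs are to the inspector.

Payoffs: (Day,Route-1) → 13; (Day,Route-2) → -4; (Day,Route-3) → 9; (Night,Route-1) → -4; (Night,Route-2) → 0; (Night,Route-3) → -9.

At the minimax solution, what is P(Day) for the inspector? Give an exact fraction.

9/22

Row minima: Day → -4, Night → -9; maximin = -4.
Column maxima: Route-1 → 13, Route-2 → 0, Route-3 → 9; minimax = 0.
-4 ≠ 0, so there is no saddle point; optimal play is mixed.
Route-1 is strictly dominated by Route-3 (it gives the inspector strictly more in every row), so the smuggler never plays it.
On the remaining 2×2 (Day, Night vs Route-2, Route-3):
Let the inspector play Day with probability p. Expected payoff against Route-2: (-4)p + 0(1−p) = −4p; against Route-3: 9p + (-9)(1−p) = 18p − 9.
Setting these equal: −4p = 18p − 9 ⇒ −22p = -9 ⇒ p = 9/22, and the value is (-4)·(9/22) = -18/11.
For the smuggler: with q = P(Route-2), equating Day's and Night's payoffs gives −13q + 9 = 9q − 9 ⇒ q = 9/11.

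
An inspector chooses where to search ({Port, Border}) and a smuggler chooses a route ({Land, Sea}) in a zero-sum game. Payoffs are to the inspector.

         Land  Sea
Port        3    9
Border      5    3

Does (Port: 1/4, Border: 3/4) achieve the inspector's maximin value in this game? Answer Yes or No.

Against Land this mix gives (1/4)·3 + (3/4)·5 = 9/2.
Against Sea this mix gives (1/4)·9 + (3/4)·3 = 9/2.
All of the smuggler's active replies (Land, Sea) yield 9/2, and no column does worse for the inspector. The mix makes the smuggler indifferent and guarantees 9/2, so it is optimal.

Yes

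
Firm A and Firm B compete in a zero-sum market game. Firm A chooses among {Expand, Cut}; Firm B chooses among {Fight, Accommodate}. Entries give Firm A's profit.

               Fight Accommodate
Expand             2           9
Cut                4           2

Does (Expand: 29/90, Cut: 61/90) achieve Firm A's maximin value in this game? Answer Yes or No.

Against Fight this mix gives (29/90)·2 + (61/90)·4 = 151/45.
Against Accommodate this mix gives (29/90)·9 + (61/90)·2 = 383/90.
Firm B will play Fight, holding Firm A to 151/45. Shifting weight toward the row that does better against Fight would raise this floor (the equalizing mix achieves 32/9 against both Fight and Accommodate), so the proposed strategy is not optimal.

No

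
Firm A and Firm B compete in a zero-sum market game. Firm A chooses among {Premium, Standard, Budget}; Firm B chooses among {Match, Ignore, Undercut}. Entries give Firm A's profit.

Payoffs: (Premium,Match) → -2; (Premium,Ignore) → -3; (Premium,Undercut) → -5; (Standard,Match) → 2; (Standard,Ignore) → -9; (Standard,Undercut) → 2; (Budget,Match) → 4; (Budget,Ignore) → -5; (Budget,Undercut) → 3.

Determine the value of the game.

Row minima: Premium → -5, Standard → -9, Budget → -5; maximin = -5.
Column maxima: Match → 4, Ignore → -3, Undercut → 3; minimax = -3.
-5 ≠ -3, so there is no saddle point; optimal play is mixed.
Standard is strictly dominated by Budget, so Firm A never plays it.
Match is strictly dominated by Ignore (it gives Firm A strictly more in every row), so Firm B never plays it.
On the remaining 2×2 (Premium, Budget vs Ignore, Undercut):
Let Firm A play Premium with probability p. Expected payoff against Ignore: (-3)p + (-5)(1−p) = 2p − 5; against Undercut: (-5)p + 3(1−p) = −8p + 3.
Setting these equal: 2p − 5 = −8p + 3 ⇒ 10p = 8 ⇒ p = 4/5, and the value is (2)·(4/5) − 5 = -17/5.
For Firm B: with q = P(Ignore), equating Premium's and Budget's payoffs gives 2q − 5 = −8q + 3 ⇒ q = 4/5.

-17/5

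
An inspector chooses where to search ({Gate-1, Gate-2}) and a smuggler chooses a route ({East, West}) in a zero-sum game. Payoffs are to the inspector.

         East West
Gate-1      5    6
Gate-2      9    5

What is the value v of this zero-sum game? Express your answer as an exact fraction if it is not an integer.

Row minima: Gate-1 → 5, Gate-2 → 5; maximin = 5.
Column maxima: East → 9, West → 6; minimax = 6.
5 ≠ 6, so there is no saddle point; optimal play is mixed.
Let the inspector play Gate-1 with probability p. Expected payoff against East: 5p + 9(1−p) = −4p + 9; against West: 6p + 5(1−p) = p + 5.
Setting these equal: −4p + 9 = p + 5 ⇒ −5p = -4 ⇒ p = 4/5, and the value is (-4)·(4/5) + 9 = 29/5.
For the smuggler: with q = P(East), equating Gate-1's and Gate-2's payoffs gives −q + 6 = 4q + 5 ⇒ q = 1/5.

29/5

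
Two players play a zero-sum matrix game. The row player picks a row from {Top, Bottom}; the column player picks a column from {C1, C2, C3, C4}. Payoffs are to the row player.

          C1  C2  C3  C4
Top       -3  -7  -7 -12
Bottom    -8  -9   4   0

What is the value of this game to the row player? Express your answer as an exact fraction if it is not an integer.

Row minima: Top → -12, Bottom → -9; maximin = -9.
Column maxima: C1 → -3, C2 → -7, C3 → 4, C4 → 0; minimax = -7.
-9 ≠ -7, so there is no saddle point; optimal play is mixed.
C1 is strictly dominated by C2 (it gives the row player strictly more in every row), so the column player never plays it.
C3 is strictly dominated by C4 (it gives the row player strictly more in every row), so the column player never plays it.
On the remaining 2×2 (Top, Bottom vs C2, C4):
Let the row player play Top with probability p. Expected payoff against C2: (-7)p + (-9)(1−p) = 2p − 9; against C4: (-12)p + 0(1−p) = −12p.
Setting these equal: 2p − 9 = −12p ⇒ 14p = 9 ⇒ p = 9/14, and the value is (2)·(9/14) − 9 = -54/7.
For the column player: with q = P(C2), equating Top's and Bottom's payoffs gives 5q − 12 = −9q ⇒ q = 6/7.

-54/7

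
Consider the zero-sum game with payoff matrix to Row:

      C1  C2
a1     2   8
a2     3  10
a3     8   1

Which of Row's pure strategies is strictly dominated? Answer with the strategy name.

a2 gives a strictly higher payoff than a1 against every column: 3 > 2, 10 > 8.
So a1 is strictly dominated and Row never plays it.

a1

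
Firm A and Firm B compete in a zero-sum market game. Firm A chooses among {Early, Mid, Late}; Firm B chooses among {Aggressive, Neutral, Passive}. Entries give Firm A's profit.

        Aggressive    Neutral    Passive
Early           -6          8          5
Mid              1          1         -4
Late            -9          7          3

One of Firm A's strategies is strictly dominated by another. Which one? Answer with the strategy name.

Late

Early gives a strictly higher payoff than Late against every column: -6 > -9, 8 > 7, 5 > 3.
So Late is strictly dominated and Firm A never plays it.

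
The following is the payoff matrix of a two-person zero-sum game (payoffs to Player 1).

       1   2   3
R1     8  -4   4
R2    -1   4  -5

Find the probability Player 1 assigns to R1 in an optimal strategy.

9/17

Row minima: R1 → -4, R2 → -5; maximin = -4.
Column maxima: 1 → 8, 2 → 4, 3 → 4; minimax = 4.
-4 ≠ 4, so there is no saddle point; optimal play is mixed.
1 is strictly dominated by 3 (it gives Player 1 strictly more in every row), so Player 2 never plays it.
On the remaining 2×2 (R1, R2 vs 2, 3):
Let Player 1 play R1 with probability p. Expected payoff against 2: (-4)p + 4(1−p) = −8p + 4; against 3: 4p + (-5)(1−p) = 9p − 5.
Setting these equal: −8p + 4 = 9p − 5 ⇒ −17p = -9 ⇒ p = 9/17, and the value is (-8)·(9/17) + 4 = -4/17.
For Player 2: with q = P(2), equating R1's and R2's payoffs gives −8q + 4 = 9q − 5 ⇒ q = 9/17.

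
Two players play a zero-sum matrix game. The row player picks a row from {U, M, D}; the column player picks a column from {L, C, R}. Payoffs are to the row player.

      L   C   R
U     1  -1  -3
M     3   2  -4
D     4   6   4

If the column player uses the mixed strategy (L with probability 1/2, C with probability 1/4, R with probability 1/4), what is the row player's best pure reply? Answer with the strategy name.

D

Expected payoff of U: (1/2)·1 + (1/4)·(-1) + (1/4)·(-3) = -1/2.
Expected payoff of M: (1/2)·3 + (1/4)·2 + (1/4)·(-4) = 1.
Expected payoff of D: (1/2)·4 + (1/4)·6 + (1/4)·4 = 9/2.
The largest is 9/2, so the row player's best response is D.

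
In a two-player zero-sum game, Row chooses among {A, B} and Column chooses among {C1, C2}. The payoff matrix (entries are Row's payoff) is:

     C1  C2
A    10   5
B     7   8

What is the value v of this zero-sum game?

15/2

Row minima: A → 5, B → 7; maximin = 7.
Column maxima: C1 → 10, C2 → 8; minimax = 8.
7 ≠ 8, so there is no saddle point; optimal play is mixed.
Let Row play A with probability p. Expected payoff against C1: 10p + 7(1−p) = 3p + 7; against C2: 5p + 8(1−p) = −3p + 8.
Setting these equal: 3p + 7 = −3p + 8 ⇒ 6p = 1 ⇒ p = 1/6, and the value is (3)·(1/6) + 7 = 15/2.
For Column: with q = P(C1), equating A's and B's payoffs gives 5q + 5 = −q + 8 ⇒ q = 1/2.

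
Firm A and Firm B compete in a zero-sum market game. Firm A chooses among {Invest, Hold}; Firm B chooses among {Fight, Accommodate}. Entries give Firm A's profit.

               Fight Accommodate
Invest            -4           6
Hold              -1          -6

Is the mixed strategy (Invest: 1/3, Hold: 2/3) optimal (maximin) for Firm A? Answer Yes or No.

Against Fight this mix gives (1/3)·(-4) + (2/3)·(-1) = -2.
Against Accommodate this mix gives (1/3)·6 + (2/3)·(-6) = -2.
All of Firm B's active replies (Fight, Accommodate) yield -2, and no column does worse for Firm A. The mix makes Firm B indifferent and guarantees -2, so it is optimal.

Yes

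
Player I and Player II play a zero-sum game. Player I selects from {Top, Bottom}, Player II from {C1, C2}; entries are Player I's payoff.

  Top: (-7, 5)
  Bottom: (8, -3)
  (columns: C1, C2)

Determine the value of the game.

Row minima: Top → -7, Bottom → -3; maximin = -3.
Column maxima: C1 → 8, C2 → 5; minimax = 5.
-3 ≠ 5, so there is no saddle point; optimal play is mixed.
Let Player I play Top with probability p. Expected payoff against C1: (-7)p + 8(1−p) = −15p + 8; against C2: 5p + (-3)(1−p) = 8p − 3.
Setting these equal: −15p + 8 = 8p − 3 ⇒ −23p = -11 ⇒ p = 11/23, and the value is (-15)·(11/23) + 8 = 19/23.
For Player II: with q = P(C1), equating Top's and Bottom's payoffs gives −12q + 5 = 11q − 3 ⇒ q = 8/23.

19/23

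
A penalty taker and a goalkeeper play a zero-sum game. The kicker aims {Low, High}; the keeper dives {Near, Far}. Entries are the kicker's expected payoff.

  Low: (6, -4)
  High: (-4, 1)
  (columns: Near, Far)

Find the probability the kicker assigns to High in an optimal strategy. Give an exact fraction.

Row minima: Low → -4, High → -4; maximin = -4.
Column maxima: Near → 6, Far → 1; minimax = 1.
-4 ≠ 1, so there is no saddle point; optimal play is mixed.
Let the kicker play Low with probability p. Expected payoff against Near: 6p + (-4)(1−p) = 10p − 4; against Far: (-4)p + 1(1−p) = −5p + 1.
Setting these equal: 10p − 4 = −5p + 1 ⇒ 15p = 5 ⇒ p = 1/3, and the value is (10)·(1/3) − 4 = -2/3.
For the keeper: with q = P(Near), equating Low's and High's payoffs gives 10q − 4 = −5q + 1 ⇒ q = 1/3.

2/3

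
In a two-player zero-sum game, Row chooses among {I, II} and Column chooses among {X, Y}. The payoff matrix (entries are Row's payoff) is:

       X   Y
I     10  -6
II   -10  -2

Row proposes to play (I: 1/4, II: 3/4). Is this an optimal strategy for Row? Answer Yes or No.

Against X this mix gives (1/4)·10 + (3/4)·(-10) = -5.
Against Y this mix gives (1/4)·(-6) + (3/4)·(-2) = -3.
Column will play X, holding Row to -5. Shifting weight toward the row that does better against X would raise this floor (the equalizing mix achieves -10/3 against both X and Y), so the proposed strategy is not optimal.

No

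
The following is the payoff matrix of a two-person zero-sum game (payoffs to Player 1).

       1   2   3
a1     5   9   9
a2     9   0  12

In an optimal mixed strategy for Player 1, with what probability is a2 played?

4/13

Row minima: a1 → 5, a2 → 0; maximin = 5.
Column maxima: 1 → 9, 2 → 9, 3 → 12; minimax = 9.
5 ≠ 9, so there is no saddle point; optimal play is mixed.
3 is strictly dominated by 1 (it gives Player 1 strictly more in every row), so Player 2 never plays it.
On the remaining 2×2 (a1, a2 vs 1, 2):
Let Player 1 play a1 with probability p. Expected payoff against 1: 5p + 9(1−p) = −4p + 9; against 2: 9p + 0(1−p) = 9p.
Setting these equal: −4p + 9 = 9p ⇒ −13p = -9 ⇒ p = 9/13, and the value is (-4)·(9/13) + 9 = 81/13.
For Player 2: with q = P(1), equating a1's and a2's payoffs gives −4q + 9 = 9q ⇒ q = 9/13.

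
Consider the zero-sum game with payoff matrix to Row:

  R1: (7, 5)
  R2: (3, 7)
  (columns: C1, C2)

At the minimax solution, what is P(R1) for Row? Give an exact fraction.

2/3

Row minima: R1 → 5, R2 → 3; maximin = 5.
Column maxima: C1 → 7, C2 → 7; minimax = 7.
5 ≠ 7, so there is no saddle point; optimal play is mixed.
Let Row play R1 with probability p. Expected payoff against C1: 7p + 3(1−p) = 4p + 3; against C2: 5p + 7(1−p) = −2p + 7.
Setting these equal: 4p + 3 = −2p + 7 ⇒ 6p = 4 ⇒ p = 2/3, and the value is (4)·(2/3) + 3 = 17/3.
For Column: with q = P(C1), equating R1's and R2's payoffs gives 2q + 5 = −4q + 7 ⇒ q = 1/3.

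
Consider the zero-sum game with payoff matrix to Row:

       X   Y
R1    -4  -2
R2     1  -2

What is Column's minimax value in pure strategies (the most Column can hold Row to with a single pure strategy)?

Column maxima: X → 1, Y → -2.
The smallest of these is -2.

-2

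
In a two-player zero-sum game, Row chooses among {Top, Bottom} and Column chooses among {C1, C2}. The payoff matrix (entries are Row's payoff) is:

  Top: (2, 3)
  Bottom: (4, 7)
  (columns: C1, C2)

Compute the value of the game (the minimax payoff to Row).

Row minima: Top → 2, Bottom → 4; maximin = 4.
Column maxima: C1 → 4, C2 → 7; minimax = 4.
Since maximin = minimax = 4, there is a saddle point and the value is 4.

4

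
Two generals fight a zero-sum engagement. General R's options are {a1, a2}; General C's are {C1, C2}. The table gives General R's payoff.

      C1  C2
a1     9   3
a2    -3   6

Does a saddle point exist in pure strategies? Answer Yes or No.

No

Row minima: a1 → 3, a2 → -3; maximin = 3.
Column maxima: C1 → 9, C2 → 6; minimax = 6.
3 ≠ 6, so no pure-strategy equilibrium exists.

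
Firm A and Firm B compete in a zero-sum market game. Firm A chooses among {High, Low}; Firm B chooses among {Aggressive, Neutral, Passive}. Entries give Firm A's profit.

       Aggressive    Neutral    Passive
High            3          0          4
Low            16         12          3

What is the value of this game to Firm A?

Row minima: High → 0, Low → 3; maximin = 3.
Column maxima: Aggressive → 16, Neutral → 12, Passive → 4; minimax = 4.
3 ≠ 4, so there is no saddle point; optimal play is mixed.
Aggressive is strictly dominated by Neutral (it gives Firm A strictly more in every row), so Firm B never plays it.
On the remaining 2×2 (High, Low vs Neutral, Passive):
Let Firm A play High with probability p. Expected payoff against Neutral: 0p + 12(1−p) = −12p + 12; against Passive: 4p + 3(1−p) = p + 3.
Setting these equal: −12p + 12 = p + 3 ⇒ −13p = -9 ⇒ p = 9/13, and the value is (-12)·(9/13) + 12 = 48/13.
For Firm B: with q = P(Neutral), equating High's and Low's payoffs gives −4q + 4 = 9q + 3 ⇒ q = 1/13.

48/13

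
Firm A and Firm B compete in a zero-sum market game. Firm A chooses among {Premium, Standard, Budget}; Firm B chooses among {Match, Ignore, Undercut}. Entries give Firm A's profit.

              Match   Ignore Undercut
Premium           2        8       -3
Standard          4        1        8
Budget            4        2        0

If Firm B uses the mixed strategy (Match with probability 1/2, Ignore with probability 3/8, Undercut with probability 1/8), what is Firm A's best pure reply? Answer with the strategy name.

Expected payoff of Premium: (1/2)·2 + (3/8)·8 + (1/8)·(-3) = 29/8.
Expected payoff of Standard: (1/2)·4 + (3/8)·1 + (1/8)·8 = 27/8.
Expected payoff of Budget: (1/2)·4 + (3/8)·2 + (1/8)·0 = 11/4.
The largest is 29/8, so Firm A's best response is Premium.

Premium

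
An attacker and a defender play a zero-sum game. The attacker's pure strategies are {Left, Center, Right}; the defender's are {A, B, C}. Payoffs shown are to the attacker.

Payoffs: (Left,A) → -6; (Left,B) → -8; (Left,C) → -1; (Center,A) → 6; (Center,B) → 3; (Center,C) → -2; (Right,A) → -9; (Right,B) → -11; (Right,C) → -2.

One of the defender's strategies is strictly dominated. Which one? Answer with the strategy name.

A

B holds the attacker's payoff strictly below A in every row: -8 < -6, 3 < 6, -11 < -9.
So A is strictly dominated for the defender.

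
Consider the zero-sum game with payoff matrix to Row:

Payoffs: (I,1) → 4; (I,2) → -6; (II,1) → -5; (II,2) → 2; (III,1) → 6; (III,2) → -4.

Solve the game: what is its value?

-8/17

Row minima: I → -6, II → -5, III → -4; maximin = -4.
Column maxima: 1 → 6, 2 → 2; minimax = 2.
-4 ≠ 2, so there is no saddle point; optimal play is mixed.
I is strictly dominated by III, so Row never plays it.
On the remaining 2×2 (II, III vs 1, 2):
Let Row play II with probability p. Expected payoff against 1: (-5)p + 6(1−p) = −11p + 6; against 2: 2p + (-4)(1−p) = 6p − 4.
Setting these equal: −11p + 6 = 6p − 4 ⇒ −17p = -10 ⇒ p = 10/17, and the value is (-11)·(10/17) + 6 = -8/17.
For Column: with q = P(1), equating II's and III's payoffs gives −7q + 2 = 10q − 4 ⇒ q = 6/17.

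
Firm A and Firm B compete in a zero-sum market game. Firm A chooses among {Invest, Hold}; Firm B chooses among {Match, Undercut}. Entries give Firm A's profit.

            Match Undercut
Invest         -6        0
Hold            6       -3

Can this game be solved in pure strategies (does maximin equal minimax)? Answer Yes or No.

No

Row minima: Invest → -6, Hold → -3; maximin = -3.
Column maxima: Match → 6, Undercut → 0; minimax = 0.
-3 ≠ 0, so no pure-strategy equilibrium exists.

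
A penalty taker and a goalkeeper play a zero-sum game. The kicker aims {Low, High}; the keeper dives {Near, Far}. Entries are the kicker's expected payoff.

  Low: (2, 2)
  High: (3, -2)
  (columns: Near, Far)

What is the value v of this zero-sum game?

Row minima: Low → 2, High → -2; maximin = 2.
Column maxima: Near → 3, Far → 2; minimax = 2.
Since maximin = minimax = 2, there is a saddle point and the value is 2.

2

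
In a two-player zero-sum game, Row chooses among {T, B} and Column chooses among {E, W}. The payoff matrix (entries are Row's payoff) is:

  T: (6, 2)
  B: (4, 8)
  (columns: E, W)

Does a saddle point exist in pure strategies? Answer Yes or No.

Row minima: T → 2, B → 4; maximin = 4.
Column maxima: E → 6, W → 8; minimax = 6.
4 ≠ 6, so no pure-strategy equilibrium exists.

No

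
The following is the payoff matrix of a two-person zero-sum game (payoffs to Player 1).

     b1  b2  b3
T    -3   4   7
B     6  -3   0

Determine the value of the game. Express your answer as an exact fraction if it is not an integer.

Row minima: T → -3, B → -3; maximin = -3.
Column maxima: b1 → 6, b2 → 4, b3 → 7; minimax = 4.
-3 ≠ 4, so there is no saddle point; optimal play is mixed.
b3 is strictly dominated by b2 (it gives Player 1 strictly more in every row), so Player 2 never plays it.
On the remaining 2×2 (T, B vs b1, b2):
Let Player 1 play T with probability p. Expected payoff against b1: (-3)p + 6(1−p) = −9p + 6; against b2: 4p + (-3)(1−p) = 7p − 3.
Setting these equal: −9p + 6 = 7p − 3 ⇒ −16p = -9 ⇒ p = 9/16, and the value is (-9)·(9/16) + 6 = 15/16.
For Player 2: with q = P(b1), equating T's and B's payoffs gives −7q + 4 = 9q − 3 ⇒ q = 7/16.

15/16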